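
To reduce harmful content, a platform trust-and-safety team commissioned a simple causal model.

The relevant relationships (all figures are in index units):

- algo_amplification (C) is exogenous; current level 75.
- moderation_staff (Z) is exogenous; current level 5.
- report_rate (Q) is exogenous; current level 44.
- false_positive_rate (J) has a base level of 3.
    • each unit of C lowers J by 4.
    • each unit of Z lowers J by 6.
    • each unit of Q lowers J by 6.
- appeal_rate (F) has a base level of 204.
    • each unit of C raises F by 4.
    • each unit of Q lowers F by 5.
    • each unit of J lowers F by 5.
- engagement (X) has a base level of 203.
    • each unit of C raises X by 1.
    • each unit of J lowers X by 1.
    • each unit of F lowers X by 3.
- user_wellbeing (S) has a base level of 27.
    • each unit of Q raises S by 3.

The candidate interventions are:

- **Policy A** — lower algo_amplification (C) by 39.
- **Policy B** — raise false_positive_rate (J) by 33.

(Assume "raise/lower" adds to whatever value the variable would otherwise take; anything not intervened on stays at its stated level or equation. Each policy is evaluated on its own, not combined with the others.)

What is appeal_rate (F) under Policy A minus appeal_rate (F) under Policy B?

-771

Policy A (C − 39):
  C = 75 − 39 = 36
  Z = 5
  Q = 44
  J = 3 − 4·36 − 6·5 − 6·44 = -435
  F = 204 + 4·36 − 5·44 − 5·(-435) = 2303
Policy B (J + 33):
  C = 75
  Z = 5
  Q = 44
  J = 3 − 4·75 − 6·5 − 6·44 (+33 from intervention) = -558
  F = 204 + 4·75 − 5·44 − 5·(-558) = 3074
F: 2303 − 3074 = -771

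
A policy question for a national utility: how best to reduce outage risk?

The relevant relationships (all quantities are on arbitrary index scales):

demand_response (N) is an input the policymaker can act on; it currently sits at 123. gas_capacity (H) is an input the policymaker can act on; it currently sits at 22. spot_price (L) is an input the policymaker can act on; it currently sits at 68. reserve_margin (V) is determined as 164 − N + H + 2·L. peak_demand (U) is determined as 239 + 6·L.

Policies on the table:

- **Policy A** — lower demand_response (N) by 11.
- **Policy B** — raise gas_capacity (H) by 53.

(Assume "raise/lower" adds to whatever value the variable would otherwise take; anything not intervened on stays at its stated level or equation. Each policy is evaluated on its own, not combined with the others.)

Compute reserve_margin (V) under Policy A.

Policy A (N − 11):
  N = 123 − 11 = 112
  H = 22
  L = 68
  V = 164 − 112 + 22 + 2·68 = 210

210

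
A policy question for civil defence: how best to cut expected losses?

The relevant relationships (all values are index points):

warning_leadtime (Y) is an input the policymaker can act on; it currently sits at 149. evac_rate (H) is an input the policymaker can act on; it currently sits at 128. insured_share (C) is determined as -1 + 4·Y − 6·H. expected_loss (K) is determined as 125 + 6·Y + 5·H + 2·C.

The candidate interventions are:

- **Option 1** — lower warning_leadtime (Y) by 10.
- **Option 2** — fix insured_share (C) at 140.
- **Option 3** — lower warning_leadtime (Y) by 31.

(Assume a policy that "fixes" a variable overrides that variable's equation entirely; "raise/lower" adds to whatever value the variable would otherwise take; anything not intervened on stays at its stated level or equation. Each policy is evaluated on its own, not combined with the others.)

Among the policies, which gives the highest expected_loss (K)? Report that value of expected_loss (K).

Option 1 (Y − 10):
  Y = 149 − 10 = 139
  H = 128
  C = -1 + 4·139 − 6·128 = -213
  K = 125 + 6·139 + 5·128 + 2·(-213) = 1173
Option 2 (C := 140):
  Y = 149
  H = 128
  C = 140
  K = 125 + 6·149 + 5·128 + 2·140 = 1939
Option 3 (Y − 31):
  Y = 149 − 31 = 118
  H = 128
  C = -1 + 4·118 − 6·128 = -297
  K = 125 + 6·118 + 5·128 + 2·(-297) = 879
Comparing — Option 1: K=1173, Option 2: K=1939, Option 3: K=879. Highest is 1939 (Option 2).

1939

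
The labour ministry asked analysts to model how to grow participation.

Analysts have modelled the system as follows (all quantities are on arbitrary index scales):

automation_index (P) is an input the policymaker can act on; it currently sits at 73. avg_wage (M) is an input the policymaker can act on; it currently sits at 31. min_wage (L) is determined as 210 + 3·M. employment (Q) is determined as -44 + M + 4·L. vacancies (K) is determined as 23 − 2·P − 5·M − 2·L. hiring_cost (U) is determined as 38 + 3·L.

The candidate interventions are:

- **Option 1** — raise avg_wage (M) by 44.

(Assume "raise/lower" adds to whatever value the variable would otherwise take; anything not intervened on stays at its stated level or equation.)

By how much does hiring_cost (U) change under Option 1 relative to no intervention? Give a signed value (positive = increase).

396

Baseline:
  M = 31
  L = 210 + 3·31 = 303
  U = 38 + 3·303 = 947
Option 1 (M + 44):
  M = 31 + 44 = 75
  L = 210 + 3·75 = 435
  U = 38 + 3·435 = 1343
Change in U: 1343 − 947 = 396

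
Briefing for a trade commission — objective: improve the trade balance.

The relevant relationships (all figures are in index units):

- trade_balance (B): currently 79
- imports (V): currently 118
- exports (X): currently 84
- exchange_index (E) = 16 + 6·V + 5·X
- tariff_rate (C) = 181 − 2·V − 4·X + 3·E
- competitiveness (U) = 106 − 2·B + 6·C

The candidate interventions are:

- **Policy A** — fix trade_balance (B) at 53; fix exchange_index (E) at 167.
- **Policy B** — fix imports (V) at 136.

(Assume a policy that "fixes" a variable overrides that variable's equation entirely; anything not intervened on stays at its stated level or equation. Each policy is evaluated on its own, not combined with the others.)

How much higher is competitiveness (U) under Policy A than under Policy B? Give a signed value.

Policy A (B := 53, E := 167):
  B = 53
  V = 118
  X = 84
  E = 167
  C = 181 − 2·118 − 4·84 + 3·167 = 110
  U = 106 − 2·53 + 6·110 = 660
Policy B (V := 136):
  B = 79
  V = 136
  X = 84
  E = 16 + 6·136 + 5·84 = 1252
  C = 181 − 2·136 − 4·84 + 3·1252 = 3329
  U = 106 − 2·79 + 6·3329 = 19922
U: 660 − 19922 = -19262

-19262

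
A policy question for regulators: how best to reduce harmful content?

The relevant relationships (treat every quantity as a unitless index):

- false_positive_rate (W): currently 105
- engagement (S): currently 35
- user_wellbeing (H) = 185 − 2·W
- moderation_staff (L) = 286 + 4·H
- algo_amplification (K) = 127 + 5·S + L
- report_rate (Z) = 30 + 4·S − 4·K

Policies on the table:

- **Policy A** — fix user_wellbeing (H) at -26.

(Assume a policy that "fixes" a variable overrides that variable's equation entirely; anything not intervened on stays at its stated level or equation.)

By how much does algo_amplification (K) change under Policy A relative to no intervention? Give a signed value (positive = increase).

-4

Baseline:
  W = 105
  S = 35
  H = 185 − 2·105 = -25
  L = 286 + 4·(-25) = 186
  K = 127 + 5·35 + 186 = 488
Policy A (H := -26):
  W = 105
  S = 35
  H = -26
  L = 286 + 4·(-26) = 182
  K = 127 + 5·35 + 182 = 484
Change in K: 484 − 488 = -4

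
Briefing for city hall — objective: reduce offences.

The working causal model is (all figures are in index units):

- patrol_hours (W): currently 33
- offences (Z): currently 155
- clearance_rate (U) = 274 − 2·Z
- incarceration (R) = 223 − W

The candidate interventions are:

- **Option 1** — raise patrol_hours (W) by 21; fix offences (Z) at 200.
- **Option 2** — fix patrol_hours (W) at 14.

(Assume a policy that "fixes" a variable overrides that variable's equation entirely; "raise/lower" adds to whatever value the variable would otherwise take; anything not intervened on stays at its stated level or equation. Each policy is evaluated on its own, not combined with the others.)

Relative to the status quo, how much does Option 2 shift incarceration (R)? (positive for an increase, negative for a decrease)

Baseline:
  W = 33
  R = 223 − 33 = 190
Option 2 (W := 14):
  W = 14
  R = 223 − 14 = 209
Change in R: 209 − 190 = 19

19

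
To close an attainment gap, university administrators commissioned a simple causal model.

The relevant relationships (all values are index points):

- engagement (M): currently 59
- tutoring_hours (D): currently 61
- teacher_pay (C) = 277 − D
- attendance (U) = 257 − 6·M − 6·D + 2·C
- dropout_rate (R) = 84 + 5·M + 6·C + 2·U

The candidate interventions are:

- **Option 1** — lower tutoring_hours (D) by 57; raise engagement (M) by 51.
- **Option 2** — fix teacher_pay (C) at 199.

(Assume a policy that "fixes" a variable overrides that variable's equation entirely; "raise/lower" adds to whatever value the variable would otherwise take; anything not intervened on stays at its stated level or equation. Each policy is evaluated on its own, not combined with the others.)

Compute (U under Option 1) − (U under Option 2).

Option 1 (D − 57, M + 51):
  M = 59 + 51 = 110
  D = 61 − 57 = 4
  C = 277 − 4 = 273
  U = 257 − 6·110 − 6·4 + 2·273 = 119
Option 2 (C := 199):
  M = 59
  D = 61
  C = 199
  U = 257 − 6·59 − 6·61 + 2·199 = -65
U: 119 − (-65) = 184

184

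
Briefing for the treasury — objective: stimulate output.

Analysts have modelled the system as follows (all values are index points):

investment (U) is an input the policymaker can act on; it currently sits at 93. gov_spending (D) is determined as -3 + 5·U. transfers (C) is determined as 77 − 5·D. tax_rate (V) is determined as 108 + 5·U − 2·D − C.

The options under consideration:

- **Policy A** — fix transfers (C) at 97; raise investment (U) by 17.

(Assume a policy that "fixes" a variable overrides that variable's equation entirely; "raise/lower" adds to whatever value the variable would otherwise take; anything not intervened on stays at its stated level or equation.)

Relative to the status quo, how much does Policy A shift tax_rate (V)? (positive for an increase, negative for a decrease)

Baseline:
  U = 93
  D = -3 + 5·93 = 462
  C = 77 − 5·462 = -2233
  V = 108 + 5·93 − 2·462 − (-2233) = 1882
Policy A (C := 97, U + 17):
  U = 93 + 17 = 110
  D = -3 + 5·110 = 547
  C = 97
  V = 108 + 5·110 − 2·547 − 97 = -533
Change in V: -533 − 1882 = -2415

-2415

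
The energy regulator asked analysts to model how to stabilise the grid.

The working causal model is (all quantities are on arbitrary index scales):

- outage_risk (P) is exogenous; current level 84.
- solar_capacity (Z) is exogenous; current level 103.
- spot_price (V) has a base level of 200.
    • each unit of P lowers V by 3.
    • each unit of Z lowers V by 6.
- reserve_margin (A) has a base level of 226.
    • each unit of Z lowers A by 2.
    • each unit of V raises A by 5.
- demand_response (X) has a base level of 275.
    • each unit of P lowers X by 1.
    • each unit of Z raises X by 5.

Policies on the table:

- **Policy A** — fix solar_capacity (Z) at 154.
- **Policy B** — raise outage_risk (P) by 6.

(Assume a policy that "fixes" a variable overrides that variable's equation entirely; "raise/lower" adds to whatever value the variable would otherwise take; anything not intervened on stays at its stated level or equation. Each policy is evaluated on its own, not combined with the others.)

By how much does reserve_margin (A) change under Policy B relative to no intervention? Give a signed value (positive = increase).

Baseline:
  P = 84
  Z = 103
  V = 200 − 3·84 − 6·103 = -670
  A = 226 − 2·103 + 5·(-670) = -3330
Policy B (P + 6):
  P = 84 + 6 = 90
  Z = 103
  V = 200 − 3·90 − 6·103 = -688
  A = 226 − 2·103 + 5·(-688) = -3420
Change in A: -3420 − (-3330) = -90

-90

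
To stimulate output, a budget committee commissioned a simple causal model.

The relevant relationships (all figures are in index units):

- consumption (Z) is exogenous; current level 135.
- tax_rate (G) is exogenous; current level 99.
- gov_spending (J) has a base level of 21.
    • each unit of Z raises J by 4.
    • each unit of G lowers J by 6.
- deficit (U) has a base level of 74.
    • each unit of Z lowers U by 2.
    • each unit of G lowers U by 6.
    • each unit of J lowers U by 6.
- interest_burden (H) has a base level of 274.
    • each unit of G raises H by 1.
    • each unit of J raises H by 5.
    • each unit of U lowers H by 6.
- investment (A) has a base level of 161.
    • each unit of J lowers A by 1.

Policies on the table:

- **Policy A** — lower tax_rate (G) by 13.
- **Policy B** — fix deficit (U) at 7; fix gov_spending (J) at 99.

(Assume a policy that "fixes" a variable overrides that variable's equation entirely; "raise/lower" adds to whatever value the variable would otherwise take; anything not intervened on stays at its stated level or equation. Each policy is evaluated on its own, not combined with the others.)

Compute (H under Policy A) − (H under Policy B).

5651

Policy A (G − 13):
  Z = 135
  G = 99 − 13 = 86
  J = 21 + 4·135 − 6·86 = 45
  U = 74 − 2·135 − 6·86 − 6·45 = -982
  H = 274 + 86 + 5·45 − 6·(-982) = 6477
Policy B (U := 7, J := 99):
  Z = 135
  G = 99
  J = 99
  U = 7
  H = 274 + 99 + 5·99 − 6·7 = 826
H: 6477 − 826 = 5651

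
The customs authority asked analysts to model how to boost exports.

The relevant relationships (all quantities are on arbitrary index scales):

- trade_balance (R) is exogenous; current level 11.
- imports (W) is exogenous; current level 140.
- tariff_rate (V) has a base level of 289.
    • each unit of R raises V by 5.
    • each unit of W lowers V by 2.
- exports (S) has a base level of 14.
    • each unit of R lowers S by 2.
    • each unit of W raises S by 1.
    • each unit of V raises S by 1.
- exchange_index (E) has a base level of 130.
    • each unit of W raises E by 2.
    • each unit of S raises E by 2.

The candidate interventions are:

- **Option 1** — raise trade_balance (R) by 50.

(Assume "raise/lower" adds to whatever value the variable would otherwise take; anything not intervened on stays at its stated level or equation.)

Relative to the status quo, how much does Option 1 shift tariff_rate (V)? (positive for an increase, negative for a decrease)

250

Baseline:
  R = 11
  W = 140
  V = 289 + 5·11 − 2·140 = 64
Option 1 (R + 50):
  R = 11 + 50 = 61
  W = 140
  V = 289 + 5·61 − 2·140 = 314
Change in V: 314 − 64 = 250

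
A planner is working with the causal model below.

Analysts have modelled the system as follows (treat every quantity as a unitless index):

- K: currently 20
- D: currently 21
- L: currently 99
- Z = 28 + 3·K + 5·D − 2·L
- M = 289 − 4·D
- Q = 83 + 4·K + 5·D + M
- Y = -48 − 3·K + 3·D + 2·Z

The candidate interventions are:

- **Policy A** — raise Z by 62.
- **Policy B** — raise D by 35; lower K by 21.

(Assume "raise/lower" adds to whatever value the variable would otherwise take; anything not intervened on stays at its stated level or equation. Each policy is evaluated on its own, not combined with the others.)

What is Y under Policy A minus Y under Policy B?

-268

Policy A (Z + 62):
  K = 20
  D = 21
  L = 99
  Z = 28 + 3·20 + 5·21 − 2·99 (+62 from intervention) = 57
  Y = -48 − 3·20 + 3·21 + 2·57 = 69
Policy B (D + 35, K − 21):
  K = 20 − 21 = -1
  D = 21 + 35 = 56
  L = 99
  Z = 28 + 3·(-1) + 5·56 − 2·99 = 107
  Y = -48 − 3·(-1) + 3·56 + 2·107 = 337
Y: 69 − 337 = -268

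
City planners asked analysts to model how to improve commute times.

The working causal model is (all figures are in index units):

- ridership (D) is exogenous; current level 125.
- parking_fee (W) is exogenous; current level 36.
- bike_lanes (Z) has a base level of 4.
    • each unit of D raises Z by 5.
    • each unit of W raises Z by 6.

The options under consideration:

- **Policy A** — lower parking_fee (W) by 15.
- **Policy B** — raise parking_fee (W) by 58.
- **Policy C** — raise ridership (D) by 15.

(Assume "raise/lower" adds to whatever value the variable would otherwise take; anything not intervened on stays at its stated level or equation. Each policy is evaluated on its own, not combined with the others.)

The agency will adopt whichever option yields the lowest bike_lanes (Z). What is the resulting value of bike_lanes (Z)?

Policy A (W − 15):
  D = 125
  W = 36 − 15 = 21
  Z = 4 + 5·125 + 6·21 = 755
Policy B (W + 58):
  D = 125
  W = 36 + 58 = 94
  Z = 4 + 5·125 + 6·94 = 1193
Policy C (D + 15):
  D = 125 + 15 = 140
  W = 36
  Z = 4 + 5·140 + 6·36 = 920
Comparing — Policy A: Z=755, Policy B: Z=1193, Policy C: Z=920. Lowest is 755 (Policy A).

755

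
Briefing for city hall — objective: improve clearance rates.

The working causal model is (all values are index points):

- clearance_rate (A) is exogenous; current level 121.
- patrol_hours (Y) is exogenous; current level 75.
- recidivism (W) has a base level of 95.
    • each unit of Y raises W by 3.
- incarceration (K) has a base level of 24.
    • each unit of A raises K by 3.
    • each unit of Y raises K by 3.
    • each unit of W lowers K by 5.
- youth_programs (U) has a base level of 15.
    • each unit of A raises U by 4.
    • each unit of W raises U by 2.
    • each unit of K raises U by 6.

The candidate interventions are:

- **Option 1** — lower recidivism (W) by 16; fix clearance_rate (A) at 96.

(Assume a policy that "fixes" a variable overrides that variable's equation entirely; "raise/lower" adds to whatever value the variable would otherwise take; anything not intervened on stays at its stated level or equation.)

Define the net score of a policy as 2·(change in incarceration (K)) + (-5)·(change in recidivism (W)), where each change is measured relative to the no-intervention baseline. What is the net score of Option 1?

Baseline:
  A = 121
  Y = 75
  W = 95 + 3·75 = 320
  K = 24 + 3·121 + 3·75 − 5·320 = -988
Option 1 (W − 16, A := 96):
  A = 96
  Y = 75
  W = 95 + 3·75 (−16 from intervention) = 304
  K = 24 + 3·96 + 3·75 − 5·304 = -983
ΔK = -983 − (-988) = 5; ΔW = 304 − 320 = -16
Score = 2·5 + (-5)·(-16) = 90

90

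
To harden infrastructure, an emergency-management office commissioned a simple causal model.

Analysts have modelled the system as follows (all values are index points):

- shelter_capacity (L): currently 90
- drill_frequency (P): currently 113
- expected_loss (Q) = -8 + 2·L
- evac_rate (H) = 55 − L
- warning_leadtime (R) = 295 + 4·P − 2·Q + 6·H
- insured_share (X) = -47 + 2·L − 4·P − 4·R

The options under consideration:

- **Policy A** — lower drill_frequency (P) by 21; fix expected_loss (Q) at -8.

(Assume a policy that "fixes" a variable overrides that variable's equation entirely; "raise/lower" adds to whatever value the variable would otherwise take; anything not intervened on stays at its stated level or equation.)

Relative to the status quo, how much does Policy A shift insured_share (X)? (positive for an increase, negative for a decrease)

-1020

Baseline:
  L = 90
  P = 113
  Q = -8 + 2·90 = 172
  H = 55 − 90 = -35
  R = 295 + 4·113 − 2·172 + 6·(-35) = 193
  X = -47 + 2·90 − 4·113 − 4·193 = -1091
Policy A (P − 21, Q := -8):
  L = 90
  P = 113 − 21 = 92
  Q = -8
  H = 55 − 90 = -35
  R = 295 + 4·92 − 2·(-8) + 6·(-35) = 469
  X = -47 + 2·90 − 4·92 − 4·469 = -2111
Change in X: -2111 − (-1091) = -1020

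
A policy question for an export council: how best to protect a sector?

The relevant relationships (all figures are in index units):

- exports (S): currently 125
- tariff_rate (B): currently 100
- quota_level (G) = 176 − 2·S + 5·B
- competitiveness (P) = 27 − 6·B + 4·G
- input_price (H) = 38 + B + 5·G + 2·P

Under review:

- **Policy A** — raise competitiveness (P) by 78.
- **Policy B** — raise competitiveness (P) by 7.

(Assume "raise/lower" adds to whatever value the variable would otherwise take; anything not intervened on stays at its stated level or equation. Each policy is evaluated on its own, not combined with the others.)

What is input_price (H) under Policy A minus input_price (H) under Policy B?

Policy A (P + 78):
  S = 125
  B = 100
  G = 176 − 2·125 + 5·100 = 426
  P = 27 − 6·100 + 4·426 (+78 from intervention) = 1209
  H = 38 + 100 + 5·426 + 2·1209 = 4686
Policy B (P + 7):
  S = 125
  B = 100
  G = 176 − 2·125 + 5·100 = 426
  P = 27 − 6·100 + 4·426 (+7 from intervention) = 1138
  H = 38 + 100 + 5·426 + 2·1138 = 4544
H: 4686 − 4544 = 142

142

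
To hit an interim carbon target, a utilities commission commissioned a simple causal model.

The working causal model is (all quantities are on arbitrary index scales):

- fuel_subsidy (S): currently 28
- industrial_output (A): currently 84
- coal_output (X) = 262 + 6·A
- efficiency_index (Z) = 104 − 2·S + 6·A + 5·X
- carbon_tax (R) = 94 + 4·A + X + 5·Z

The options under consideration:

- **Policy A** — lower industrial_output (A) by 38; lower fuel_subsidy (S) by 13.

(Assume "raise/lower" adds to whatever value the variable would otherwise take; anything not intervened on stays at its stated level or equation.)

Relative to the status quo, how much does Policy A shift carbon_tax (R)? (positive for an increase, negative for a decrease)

Baseline:
  S = 28
  A = 84
  X = 262 + 6·84 = 766
  Z = 104 − 2·28 + 6·84 + 5·766 = 4382
  R = 94 + 4·84 + 766 + 5·4382 = 23106
Policy A (A − 38, S − 13):
  S = 28 − 13 = 15
  A = 84 − 38 = 46
  X = 262 + 6·46 = 538
  Z = 104 − 2·15 + 6·46 + 5·538 = 3040
  R = 94 + 4·46 + 538 + 5·3040 = 16016
Change in R: 16016 − 23106 = -7090

-7090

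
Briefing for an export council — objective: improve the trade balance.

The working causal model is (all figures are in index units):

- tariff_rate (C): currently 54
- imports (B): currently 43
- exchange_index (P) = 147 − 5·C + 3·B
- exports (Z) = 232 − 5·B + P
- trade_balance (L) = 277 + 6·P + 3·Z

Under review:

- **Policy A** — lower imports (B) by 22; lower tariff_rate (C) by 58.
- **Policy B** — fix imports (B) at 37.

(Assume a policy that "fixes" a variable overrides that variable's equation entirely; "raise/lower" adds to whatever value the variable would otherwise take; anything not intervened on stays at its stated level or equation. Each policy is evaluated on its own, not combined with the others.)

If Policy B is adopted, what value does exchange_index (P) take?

Policy B (B := 37):
  C = 54
  B = 37
  P = 147 − 5·54 + 3·37 = -12

-12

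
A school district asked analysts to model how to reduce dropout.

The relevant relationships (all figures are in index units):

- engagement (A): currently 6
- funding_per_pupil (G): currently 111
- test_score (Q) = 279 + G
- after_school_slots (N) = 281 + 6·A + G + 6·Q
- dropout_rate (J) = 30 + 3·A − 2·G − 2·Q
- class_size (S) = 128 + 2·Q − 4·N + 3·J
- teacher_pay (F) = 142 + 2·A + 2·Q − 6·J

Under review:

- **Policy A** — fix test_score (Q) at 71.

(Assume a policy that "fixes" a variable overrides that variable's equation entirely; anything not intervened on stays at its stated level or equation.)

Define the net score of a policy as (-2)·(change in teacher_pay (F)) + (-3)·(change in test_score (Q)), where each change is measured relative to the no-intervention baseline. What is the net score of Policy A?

9889

Baseline:
  A = 6
  G = 111
  Q = 279 + 111 = 390
  J = 30 + 3·6 − 2·111 − 2·390 = -954
  F = 142 + 2·6 + 2·390 − 6·(-954) = 6658
Policy A (Q := 71):
  A = 6
  G = 111
  Q = 71
  J = 30 + 3·6 − 2·111 − 2·71 = -316
  F = 142 + 2·6 + 2·71 − 6·(-316) = 2192
ΔF = 2192 − 6658 = -4466; ΔQ = 71 − 390 = -319
Score = (-2)·(-4466) + (-3)·(-319) = 9889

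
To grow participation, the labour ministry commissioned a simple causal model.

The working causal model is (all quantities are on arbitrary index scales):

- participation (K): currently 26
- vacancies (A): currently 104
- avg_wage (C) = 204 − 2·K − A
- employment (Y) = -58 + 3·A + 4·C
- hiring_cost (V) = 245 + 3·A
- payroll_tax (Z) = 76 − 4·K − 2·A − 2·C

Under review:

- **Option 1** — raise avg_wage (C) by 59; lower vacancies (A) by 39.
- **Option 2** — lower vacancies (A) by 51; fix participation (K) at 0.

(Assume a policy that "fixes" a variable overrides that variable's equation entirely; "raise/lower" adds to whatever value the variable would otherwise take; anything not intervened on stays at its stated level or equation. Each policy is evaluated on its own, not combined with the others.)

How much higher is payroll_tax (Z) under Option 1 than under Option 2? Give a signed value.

Option 1 (C + 59, A − 39):
  K = 26
  A = 104 − 39 = 65
  C = 204 − 2·26 − 65 (+59 from intervention) = 146
  Z = 76 − 4·26 − 2·65 − 2·146 = -450
Option 2 (A − 51, K := 0):
  K = 0
  A = 104 − 51 = 53
  C = 204 − 2·0 − 53 = 151
  Z = 76 − 4·0 − 2·53 − 2·151 = -332
Z: -450 − (-332) = -118

-118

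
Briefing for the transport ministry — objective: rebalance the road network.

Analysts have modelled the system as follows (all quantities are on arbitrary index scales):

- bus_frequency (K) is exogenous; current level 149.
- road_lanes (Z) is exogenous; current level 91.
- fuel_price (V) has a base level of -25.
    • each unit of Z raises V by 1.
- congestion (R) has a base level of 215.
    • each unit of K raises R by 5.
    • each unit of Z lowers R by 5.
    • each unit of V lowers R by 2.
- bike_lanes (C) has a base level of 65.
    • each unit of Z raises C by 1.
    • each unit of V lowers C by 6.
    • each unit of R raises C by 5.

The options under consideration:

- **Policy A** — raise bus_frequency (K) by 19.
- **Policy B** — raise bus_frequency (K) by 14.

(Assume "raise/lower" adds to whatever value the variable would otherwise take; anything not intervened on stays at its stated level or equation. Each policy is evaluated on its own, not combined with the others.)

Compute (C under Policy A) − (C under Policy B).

Policy A (K + 19):
  K = 149 + 19 = 168
  Z = 91
  V = -25 + 91 = 66
  R = 215 + 5·168 − 5·91 − 2·66 = 468
  C = 65 + 91 − 6·66 + 5·468 = 2100
Policy B (K + 14):
  K = 149 + 14 = 163
  Z = 91
  V = -25 + 91 = 66
  R = 215 + 5·163 − 5·91 − 2·66 = 443
  C = 65 + 91 − 6·66 + 5·443 = 1975
C: 2100 − 1975 = 125

125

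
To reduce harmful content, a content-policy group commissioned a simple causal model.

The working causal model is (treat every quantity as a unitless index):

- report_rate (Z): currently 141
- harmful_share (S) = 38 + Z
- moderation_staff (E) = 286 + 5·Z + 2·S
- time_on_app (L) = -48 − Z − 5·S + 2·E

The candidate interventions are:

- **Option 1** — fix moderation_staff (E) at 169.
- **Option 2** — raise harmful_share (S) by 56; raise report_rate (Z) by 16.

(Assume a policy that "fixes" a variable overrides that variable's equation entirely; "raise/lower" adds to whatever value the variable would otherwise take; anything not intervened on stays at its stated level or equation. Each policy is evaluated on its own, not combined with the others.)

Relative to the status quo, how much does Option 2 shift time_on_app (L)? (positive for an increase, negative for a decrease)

Baseline:
  Z = 141
  S = 38 + 141 = 179
  E = 286 + 5·141 + 2·179 = 1349
  L = -48 − 141 − 5·179 + 2·1349 = 1614
Option 2 (S + 56, Z + 16):
  Z = 141 + 16 = 157
  S = 38 + 157 (+56 from intervention) = 251
  E = 286 + 5·157 + 2·251 = 1573
  L = -48 − 157 − 5·251 + 2·1573 = 1686
Change in L: 1686 − 1614 = 72

72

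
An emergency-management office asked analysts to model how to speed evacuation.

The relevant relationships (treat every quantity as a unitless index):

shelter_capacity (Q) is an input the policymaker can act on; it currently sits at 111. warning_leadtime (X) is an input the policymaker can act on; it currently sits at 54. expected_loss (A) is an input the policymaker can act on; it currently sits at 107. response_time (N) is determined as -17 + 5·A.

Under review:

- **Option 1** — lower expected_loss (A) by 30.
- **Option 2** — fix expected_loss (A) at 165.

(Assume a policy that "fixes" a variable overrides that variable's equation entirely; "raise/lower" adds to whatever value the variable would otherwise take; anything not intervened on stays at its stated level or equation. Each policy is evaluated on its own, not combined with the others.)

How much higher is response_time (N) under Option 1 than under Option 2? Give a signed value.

-440

Option 1 (A − 30):
  A = 107 − 30 = 77
  N = -17 + 5·77 = 368
Option 2 (A := 165):
  A = 165
  N = -17 + 5·165 = 808
N: 368 − 808 = -440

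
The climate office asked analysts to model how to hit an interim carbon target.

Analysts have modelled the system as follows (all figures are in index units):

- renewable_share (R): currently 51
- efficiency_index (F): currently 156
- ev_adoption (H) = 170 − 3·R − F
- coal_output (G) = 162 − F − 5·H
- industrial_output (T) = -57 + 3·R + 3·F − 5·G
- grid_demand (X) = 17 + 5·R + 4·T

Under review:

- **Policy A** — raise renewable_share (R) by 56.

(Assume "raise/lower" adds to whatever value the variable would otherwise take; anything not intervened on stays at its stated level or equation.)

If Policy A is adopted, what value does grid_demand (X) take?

-27340

Policy A (R + 56):
  R = 51 + 56 = 107
  F = 156
  H = 170 − 3·107 − 156 = -307
  G = 162 − 156 − 5·(-307) = 1541
  T = -57 + 3·107 + 3·156 − 5·1541 = -6973
  X = 17 + 5·107 + 4·(-6973) = -27340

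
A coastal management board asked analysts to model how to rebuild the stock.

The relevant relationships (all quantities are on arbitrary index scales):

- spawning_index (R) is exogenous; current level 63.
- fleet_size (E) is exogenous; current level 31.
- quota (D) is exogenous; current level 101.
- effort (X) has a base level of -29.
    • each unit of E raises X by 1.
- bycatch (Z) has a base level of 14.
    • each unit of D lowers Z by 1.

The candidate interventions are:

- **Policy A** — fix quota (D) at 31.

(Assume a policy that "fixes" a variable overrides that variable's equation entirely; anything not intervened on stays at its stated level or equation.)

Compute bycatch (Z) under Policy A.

-17

Policy A (D := 31):
  D = 31
  Z = 14 − 31 = -17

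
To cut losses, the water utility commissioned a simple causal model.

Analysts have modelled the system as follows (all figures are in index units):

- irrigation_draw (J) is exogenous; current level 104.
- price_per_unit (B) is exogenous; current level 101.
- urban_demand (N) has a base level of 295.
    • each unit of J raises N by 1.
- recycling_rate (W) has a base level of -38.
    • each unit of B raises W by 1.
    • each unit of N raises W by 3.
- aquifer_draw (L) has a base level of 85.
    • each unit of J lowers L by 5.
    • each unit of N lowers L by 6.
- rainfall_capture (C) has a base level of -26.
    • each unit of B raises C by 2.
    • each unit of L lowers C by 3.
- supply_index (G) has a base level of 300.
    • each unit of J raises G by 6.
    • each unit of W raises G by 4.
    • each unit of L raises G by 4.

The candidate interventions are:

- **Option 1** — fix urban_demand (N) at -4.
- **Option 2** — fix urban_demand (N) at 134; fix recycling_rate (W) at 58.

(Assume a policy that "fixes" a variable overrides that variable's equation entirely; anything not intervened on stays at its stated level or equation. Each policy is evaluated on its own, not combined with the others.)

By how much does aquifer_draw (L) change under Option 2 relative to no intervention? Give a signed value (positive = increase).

1590

Baseline:
  J = 104
  N = 295 + 104 = 399
  L = 85 − 5·104 − 6·399 = -2829
Option 2 (N := 134, W := 58):
  J = 104
  N = 134
  L = 85 − 5·104 − 6·134 = -1239
Change in L: -1239 − (-2829) = 1590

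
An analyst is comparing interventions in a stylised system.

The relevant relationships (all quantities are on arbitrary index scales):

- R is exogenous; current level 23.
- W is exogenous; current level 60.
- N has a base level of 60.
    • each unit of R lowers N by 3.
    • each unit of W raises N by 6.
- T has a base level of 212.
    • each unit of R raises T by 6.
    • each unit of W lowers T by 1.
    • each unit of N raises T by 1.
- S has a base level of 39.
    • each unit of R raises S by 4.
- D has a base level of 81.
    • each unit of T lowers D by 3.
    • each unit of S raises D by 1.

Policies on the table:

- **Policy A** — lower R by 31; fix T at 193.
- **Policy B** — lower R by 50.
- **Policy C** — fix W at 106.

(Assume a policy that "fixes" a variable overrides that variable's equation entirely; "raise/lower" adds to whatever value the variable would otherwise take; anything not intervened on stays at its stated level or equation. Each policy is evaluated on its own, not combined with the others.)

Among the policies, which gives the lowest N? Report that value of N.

444

Policy A (R − 31, T := 193):
  R = 23 − 31 = -8
  W = 60
  N = 60 − 3·(-8) + 6·60 = 444
Policy B (R − 50):
  R = 23 − 50 = -27
  W = 60
  N = 60 − 3·(-27) + 6·60 = 501
Policy C (W := 106):
  R = 23
  W = 106
  N = 60 − 3·23 + 6·106 = 627
Comparing — Policy A: N=444, Policy B: N=501, Policy C: N=627. Lowest is 444 (Policy A).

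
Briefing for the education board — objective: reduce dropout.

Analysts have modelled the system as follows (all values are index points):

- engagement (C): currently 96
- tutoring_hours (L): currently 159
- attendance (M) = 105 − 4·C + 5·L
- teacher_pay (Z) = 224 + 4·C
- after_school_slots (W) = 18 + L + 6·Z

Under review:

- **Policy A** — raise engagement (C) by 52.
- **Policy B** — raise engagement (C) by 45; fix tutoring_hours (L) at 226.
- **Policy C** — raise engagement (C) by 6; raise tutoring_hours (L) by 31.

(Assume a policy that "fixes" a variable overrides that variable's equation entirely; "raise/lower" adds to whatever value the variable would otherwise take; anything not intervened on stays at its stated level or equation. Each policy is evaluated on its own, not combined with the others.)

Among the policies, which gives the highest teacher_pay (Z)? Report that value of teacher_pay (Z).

816

Policy A (C + 52):
  C = 96 + 52 = 148
  Z = 224 + 4·148 = 816
Policy B (C + 45, L := 226):
  C = 96 + 45 = 141
  Z = 224 + 4·141 = 788
Policy C (C + 6, L + 31):
  C = 96 + 6 = 102
  Z = 224 + 4·102 = 632
Comparing — Policy A: Z=816, Policy B: Z=788, Policy C: Z=632. Highest is 816 (Policy A).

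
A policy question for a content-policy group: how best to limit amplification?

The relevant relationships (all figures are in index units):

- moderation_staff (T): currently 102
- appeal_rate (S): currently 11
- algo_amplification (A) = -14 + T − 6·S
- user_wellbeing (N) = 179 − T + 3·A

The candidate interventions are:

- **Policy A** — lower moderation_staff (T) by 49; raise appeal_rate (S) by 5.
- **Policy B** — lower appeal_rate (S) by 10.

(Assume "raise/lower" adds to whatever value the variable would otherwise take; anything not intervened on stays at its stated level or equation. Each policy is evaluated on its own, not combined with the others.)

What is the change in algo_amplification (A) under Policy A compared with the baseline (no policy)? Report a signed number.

-79

Baseline:
  T = 102
  S = 11
  A = -14 + 102 − 6·11 = 22
Policy A (T − 49, S + 5):
  T = 102 − 49 = 53
  S = 11 + 5 = 16
  A = -14 + 53 − 6·16 = -57
Change in A: -57 − 22 = -79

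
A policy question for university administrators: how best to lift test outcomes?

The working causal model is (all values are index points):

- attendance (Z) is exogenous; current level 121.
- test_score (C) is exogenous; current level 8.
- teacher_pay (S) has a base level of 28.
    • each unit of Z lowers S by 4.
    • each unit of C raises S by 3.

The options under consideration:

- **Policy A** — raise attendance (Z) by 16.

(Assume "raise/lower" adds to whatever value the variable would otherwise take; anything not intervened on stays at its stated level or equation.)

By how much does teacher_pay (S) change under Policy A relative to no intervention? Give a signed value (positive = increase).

Baseline:
  Z = 121
  C = 8
  S = 28 − 4·121 + 3·8 = -432
Policy A (Z + 16):
  Z = 121 + 16 = 137
  C = 8
  S = 28 − 4·137 + 3·8 = -496
Change in S: -496 − (-432) = -64

-64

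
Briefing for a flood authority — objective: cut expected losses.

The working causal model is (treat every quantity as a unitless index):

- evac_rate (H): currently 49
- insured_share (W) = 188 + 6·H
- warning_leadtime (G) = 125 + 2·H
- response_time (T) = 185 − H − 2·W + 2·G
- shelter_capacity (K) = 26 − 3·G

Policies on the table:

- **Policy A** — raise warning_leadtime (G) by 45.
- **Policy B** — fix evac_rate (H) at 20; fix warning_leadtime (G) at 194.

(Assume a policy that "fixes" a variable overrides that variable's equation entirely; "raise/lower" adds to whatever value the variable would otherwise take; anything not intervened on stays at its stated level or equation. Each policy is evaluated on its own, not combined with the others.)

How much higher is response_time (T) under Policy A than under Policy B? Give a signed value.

-229

Policy A (G + 45):
  H = 49
  W = 188 + 6·49 = 482
  G = 125 + 2·49 (+45 from intervention) = 268
  T = 185 − 49 − 2·482 + 2·268 = -292
Policy B (H := 20, G := 194):
  H = 20
  W = 188 + 6·20 = 308
  G = 194
  T = 185 − 20 − 2·308 + 2·194 = -63
T: -292 − (-63) = -229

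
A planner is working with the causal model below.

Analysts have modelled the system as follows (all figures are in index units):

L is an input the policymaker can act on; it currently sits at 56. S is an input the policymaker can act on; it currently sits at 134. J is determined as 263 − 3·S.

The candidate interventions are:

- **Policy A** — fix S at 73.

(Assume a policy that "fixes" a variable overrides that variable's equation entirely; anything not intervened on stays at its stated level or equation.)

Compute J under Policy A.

44

Policy A (S := 73):
  S = 73
  J = 263 − 3·73 = 44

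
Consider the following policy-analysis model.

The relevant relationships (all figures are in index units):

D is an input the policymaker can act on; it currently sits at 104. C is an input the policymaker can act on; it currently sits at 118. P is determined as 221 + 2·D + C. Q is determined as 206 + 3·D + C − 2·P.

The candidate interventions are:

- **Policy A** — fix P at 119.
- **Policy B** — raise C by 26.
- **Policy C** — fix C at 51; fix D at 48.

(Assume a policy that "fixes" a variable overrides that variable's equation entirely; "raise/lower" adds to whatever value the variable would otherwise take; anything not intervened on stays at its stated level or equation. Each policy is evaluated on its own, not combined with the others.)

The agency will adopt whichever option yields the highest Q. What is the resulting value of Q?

398

Policy A (P := 119):
  D = 104
  C = 118
  P = 119
  Q = 206 + 3·104 + 118 − 2·119 = 398
Policy B (C + 26):
  D = 104
  C = 118 + 26 = 144
  P = 221 + 2·104 + 144 = 573
  Q = 206 + 3·104 + 144 − 2·573 = -484
Policy C (C := 51, D := 48):
  D = 48
  C = 51
  P = 221 + 2·48 + 51 = 368
  Q = 206 + 3·48 + 51 − 2·368 = -335
Comparing — Policy A: Q=398, Policy B: Q=-484, Policy C: Q=-335. Highest is 398 (Policy A).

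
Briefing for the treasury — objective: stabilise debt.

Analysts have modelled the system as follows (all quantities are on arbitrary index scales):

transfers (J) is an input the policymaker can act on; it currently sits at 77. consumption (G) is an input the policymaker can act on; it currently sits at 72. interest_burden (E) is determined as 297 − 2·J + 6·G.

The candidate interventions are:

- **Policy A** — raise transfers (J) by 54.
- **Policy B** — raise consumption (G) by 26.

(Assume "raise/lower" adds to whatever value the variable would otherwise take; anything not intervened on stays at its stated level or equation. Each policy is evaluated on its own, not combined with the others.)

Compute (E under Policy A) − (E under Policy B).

Policy A (J + 54):
  J = 77 + 54 = 131
  G = 72
  E = 297 − 2·131 + 6·72 = 467
Policy B (G + 26):
  J = 77
  G = 72 + 26 = 98
  E = 297 − 2·77 + 6·98 = 731
E: 467 − 731 = -264

-264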